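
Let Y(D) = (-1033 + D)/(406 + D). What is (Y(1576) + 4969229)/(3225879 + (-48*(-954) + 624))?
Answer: 9849012421/6485688690 ≈ 1.5186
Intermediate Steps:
Y(D) = (-1033 + D)/(406 + D)
(Y(1576) + 4969229)/(3225879 + (-48*(-954) + 624)) = ((-1033 + 1576)/(406 + 1576) + 4969229)/(3225879 + (-48*(-954) + 624)) = (543/1982 + 4969229)/(3225879 + (45792 + 624)) = ((1/1982)*543 + 4969229)/(3225879 + 46416) = (543/1982 + 4969229)/3272295 = (9849012421/1982)*(1/3272295) = 9849012421/6485688690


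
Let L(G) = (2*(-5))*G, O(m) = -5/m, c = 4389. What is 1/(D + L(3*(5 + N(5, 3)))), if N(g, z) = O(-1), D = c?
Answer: 1/4089 ≈ 0.00024456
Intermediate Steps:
D = 4389
N(g, z) = 5 (N(g, z) = -5/(-1) = -5*(-1) = 5)
L(G) = -10*G
1/(D + L(3*(5 + N(5, 3)))) = 1/(4389 - 30*(5 + 5)) = 1/(4389 - 30*10) = 1/(4389 - 10*30) = 1/(4389 - 300) = 1/4089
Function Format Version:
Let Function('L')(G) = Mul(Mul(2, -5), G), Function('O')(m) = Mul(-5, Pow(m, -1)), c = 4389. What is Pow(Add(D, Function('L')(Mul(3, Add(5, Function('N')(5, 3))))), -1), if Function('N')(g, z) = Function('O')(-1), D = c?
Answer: Rational(1, 4089) ≈ 0.00024456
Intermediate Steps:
D = 4389
Function('N')(g, z) = 5 (Function('N')(g, z) = Mul(-5, Pow(-1, -1)) = Mul(-5, -1) = 5)
Function('L')(G) = Mul(-10, G)
Pow(Add(D, Function('L')(Mul(3, Add(5, Function('N')(5, 3))))), -1) = Pow(Add(4389, Mul(-10, Mul(3, Add(5, 5)))), -1) = Pow(Add(4389, Mul(-10, Mul(3, 10))), -1) = Pow(Add(4389, Mul(-10, 30)), -1) = Pow(Add(4389, -300), -1) = Pow(4089, -1) = Rational(1, 4089)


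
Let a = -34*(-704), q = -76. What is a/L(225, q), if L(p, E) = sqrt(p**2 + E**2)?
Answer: 23936*sqrt(56401)/56401 ≈ 100.79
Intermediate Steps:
L(p, E) = sqrt(E**2 + p**2)
a = 23936
a/L(225, q) = 23936/(sqrt((-76)**2 + 225**2)) = 23936/(sqrt(5776 + 50625)) = 23936/(sqrt(56401)) = 23936*(sqrt(56401)/56401) = 23936*sqrt(56401)/56401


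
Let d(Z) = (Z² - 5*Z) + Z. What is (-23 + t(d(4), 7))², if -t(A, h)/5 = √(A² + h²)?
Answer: 3364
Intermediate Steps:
d(Z) = Z² - 4*Z
t(A, h) = -5*√(A² + h²)
(-23 + t(d(4), 7))² = (-23 - 5*√((4*(-4 + 4))² + 7²))² = (-23 - 5*√((4*0)² + 49))² = (-23 - 5*√(0² + 49))² = (-23 - 5*√(0 + 49))² = (-23 - 5*√49)² = (-23 - 5*7)² = (-23 - 35)² = (-58)² = 3364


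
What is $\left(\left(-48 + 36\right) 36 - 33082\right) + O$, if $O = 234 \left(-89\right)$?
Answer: $-54340$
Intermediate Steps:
$O = -20826$
$\left(\left(-48 + 36\right) 36 - 33082\right) + O = \left(\left(-48 + 36\right) 36 - 33082\right) - 20826 = \left(\left(-12\right) 36 - 33082\right) - 20826 = \left(-432 - 33082\right) - 20826 = -33514 - 20826 = -54340$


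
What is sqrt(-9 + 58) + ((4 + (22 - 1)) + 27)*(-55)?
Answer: -2853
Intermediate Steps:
sqrt(-9 + 58) + ((4 + (22 - 1)) + 27)*(-55) = sqrt(49) + ((4 + 21) + 27)*(-55) = 7 + (25 + 27)*(-55) = 7 + 52*(-55) = 7 - 2860 = -2853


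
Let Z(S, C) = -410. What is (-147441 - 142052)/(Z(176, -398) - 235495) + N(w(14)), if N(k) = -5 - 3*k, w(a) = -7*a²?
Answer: 970094948/235905 ≈ 4112.2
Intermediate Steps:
(-147441 - 142052)/(Z(176, -398) - 235495) + N(w(14)) = (-147441 - 142052)/(-410 - 235495) + (-5 - (-21)*14²) = -289493/(-235905) + (-5 - (-21)*196) = -289493*(-1/235905) + (-5 - 3*(-1372)) = 289493/235905 + (-5 + 4116) = 289493/235905 + 4111 = 970094948/235905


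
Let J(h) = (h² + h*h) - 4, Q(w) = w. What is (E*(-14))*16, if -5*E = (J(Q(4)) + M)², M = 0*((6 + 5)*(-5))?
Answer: 175616/5 ≈ 35123.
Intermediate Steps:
M = 0 (M = 0*(11*(-5)) = 0*(-55) = 0)
J(h) = -4 + 2*h² (J(h) = (h² + h²) - 4 = 2*h² - 4 = -4 + 2*h²)
E = -784/5 (E = -((-4 + 2*4²) + 0)²/5 = -((-4 + 2*16) + 0)²/5 = -((-4 + 32) + 0)²/5 = -(28 + 0)²/5 = -⅕*28² = -⅕*784 = -784/5 ≈ -156.80)
(E*(-14))*16 = -784/5*(-14)*16 = (10976/5)*16 = 175616/5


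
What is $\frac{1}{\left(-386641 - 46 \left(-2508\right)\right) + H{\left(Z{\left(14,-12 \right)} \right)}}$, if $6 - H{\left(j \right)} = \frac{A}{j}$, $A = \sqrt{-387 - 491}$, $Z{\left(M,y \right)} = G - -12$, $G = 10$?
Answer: $- \frac{65646614}{17807760040377} + \frac{11 i \sqrt{878}}{17807760040377} \approx -3.6864 \cdot 10^{-6} + 1.8303 \cdot 10^{-11} i$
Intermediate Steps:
$Z{\left(M,y \right)} = 22$ ($Z{\left(M,y \right)} = 10 - -12 = 10 + 12 = 22$)
$A = i \sqrt{878}$ ($A = \sqrt{-878} = i \sqrt{878} \approx 29.631 i$)
$H{\left(j \right)} = 6 - \frac{i \sqrt{878}}{j}$
$\frac{1}{\left(-386641 - 46 \left(-2508\right)\right) + H{\left(Z{\left(14,-12 \right)} \right)}} = \frac{1}{\left(-386641 - 46 \left(-2508\right)\right) + \left(6 - \frac{i \sqrt{878}}{22}\right)} = \frac{1}{\left(-386641 - -115368\right) + \left(6 - i \sqrt{878} \cdot \frac{1}{22}\right)} = \frac{1}{\left(-386641 + 115368\right) + \left(6 - \frac{i \sqrt{878}}{22}\right)} = \frac{1}{-271273 + \left(6 - \frac{i \sqrt{878}}{22}\right)} = \frac{1}{-271267 - \frac{i \sqrt{878}}{22}}$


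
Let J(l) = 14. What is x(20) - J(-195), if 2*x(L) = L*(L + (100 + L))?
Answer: 1386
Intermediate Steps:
x(L) = L*(100 + 2*L)/2 (x(L) = (L*(L + (100 + L)))/2 = (L*(100 + 2*L))/2 = L*(100 + 2*L)/2)
x(20) - J(-195) = 20*(50 + 20) - 1*14 = 20*70 - 14 = 1400 - 14 = 1386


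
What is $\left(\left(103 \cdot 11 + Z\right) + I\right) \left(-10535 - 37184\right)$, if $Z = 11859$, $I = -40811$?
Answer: $1327494861$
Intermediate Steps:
$\left(\left(103 \cdot 11 + Z\right) + I\right) \left(-10535 - 37184\right) = \left(\left(103 \cdot 11 + 11859\right) - 40811\right) \left(-10535 - 37184\right) = \left(\left(1133 + 11859\right) - 40811\right) \left(-47719\right) = \left(12992 - 40811\right) \left(-47719\right) = \left(-27819\right) \left(-47719\right) = 1327494861$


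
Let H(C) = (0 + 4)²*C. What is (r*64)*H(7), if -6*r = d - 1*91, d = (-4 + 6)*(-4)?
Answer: 118272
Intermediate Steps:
d = -8 (d = 2*(-4) = -8)
r = 33/2 (r = -(-8 - 1*91)/6 = -(-8 - 91)/6 = -⅙*(-99) = 33/2 ≈ 16.500)
H(C) = 16*C (H(C) = 4²*C = 16*C)
(r*64)*H(7) = ((33/2)*64)*(16*7) = 1056*112 = 118272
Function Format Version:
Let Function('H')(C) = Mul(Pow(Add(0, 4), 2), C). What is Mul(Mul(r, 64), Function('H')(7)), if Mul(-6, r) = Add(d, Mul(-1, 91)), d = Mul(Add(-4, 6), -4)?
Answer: 118272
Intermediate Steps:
d = -8 (d = Mul(2, -4) = -8)
r = Rational(33, 2) (r = Mul(Rational(-1, 6), Add(-8, Mul(-1, 91))) = Mul(Rational(-1, 6), Add(-8, -91)) = Mul(Rational(-1, 6), -99) = Rational(33, 2) ≈ 16.500)
Function('H')(C) = Mul(16, C) (Function('H')(C) = Mul(Pow(4, 2), C) = Mul(16, C))
Mul(Mul(r, 64), Function('H')(7)) = Mul(Mul(Rational(33, 2), 64), Mul(16, 7)) = Mul(1056, 112) = 118272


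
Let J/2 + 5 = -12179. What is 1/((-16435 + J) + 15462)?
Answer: -1/25341 ≈ -3.9462e-5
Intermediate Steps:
J = -24368 (J = -10 + 2*(-12179) = -10 - 24358 = -24368)
1/((-16435 + J) + 15462) = 1/((-16435 - 24368) + 15462) = 1/(-40803 + 15462) = 1/(-25341) = -1/25341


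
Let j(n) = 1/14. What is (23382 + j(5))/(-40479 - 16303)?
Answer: -29759/72268 ≈ -0.41179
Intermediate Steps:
j(n) = 1/14 (j(n) = (1/14)*1 = 1/14)
(23382 + j(5))/(-40479 - 16303) = (23382 + 1/14)/(-40479 - 16303) = (327349/14)/(-56782) = (327349/14)*(-1/56782) = -29759/72268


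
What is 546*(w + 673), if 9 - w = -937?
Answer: 883974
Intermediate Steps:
w = 946 (w = 9 - 1*(-937) = 9 + 937 = 946)
546*(w + 673) = 546*(946 + 673) = 546*1619 = 883974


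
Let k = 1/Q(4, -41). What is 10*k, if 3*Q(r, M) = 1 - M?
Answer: 5/7 ≈ 0.71429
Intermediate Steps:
Q(r, M) = 1/3 - M/3 (Q(r, M) = (1 - M)/3 = 1/3 - M/3)
k = 1/14 (k = 1/(1/3 - 1/3*(-41)) = 1/(1/3 + 41/3) = 1/14 ≈ 0.071429)
10*k = 10*(1/14) = 5/7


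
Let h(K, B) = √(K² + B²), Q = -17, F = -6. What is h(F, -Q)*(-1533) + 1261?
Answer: 1261 - 7665*√13 ≈ -26376.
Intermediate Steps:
h(K, B) = √(B² + K²)
h(F, -Q)*(-1533) + 1261 = √((-1*(-17))² + (-6)²)*(-1533) + 1261 = √(17² + 36)*(-1533) + 1261 = √(289 + 36)*(-1533) + 1261 = √325*(-1533) + 1261 = (5*√13)*(-1533) + 1261 = -7665*√13 + 1261 = 1261 - 7665*√13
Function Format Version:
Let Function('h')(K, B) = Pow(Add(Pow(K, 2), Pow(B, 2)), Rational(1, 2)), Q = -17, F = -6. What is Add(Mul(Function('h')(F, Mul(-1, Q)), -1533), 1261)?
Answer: Add(1261, Mul(-7665, Pow(13, Rational(1, 2)))) ≈ -26376.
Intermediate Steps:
Function('h')(K, B) = Pow(Add(Pow(B, 2), Pow(K, 2)), Rational(1, 2))
Add(Mul(Function('h')(F, Mul(-1, Q)), -1533), 1261) = Add(Mul(Pow(Add(Pow(Mul(-1, -17), 2), Pow(-6, 2)), Rational(1, 2)), -1533), 1261) = Add(Mul(Pow(Add(Pow(17, 2), 36), Rational(1, 2)), -1533), 1261) = Add(Mul(Pow(Add(289, 36), Rational(1, 2)), -1533), 1261) = Add(Mul(Pow(325, Rational(1, 2)), -1533), 1261) = Add(Mul(Mul(5, Pow(13, Rational(1, 2))), -1533), 1261) = Add(Mul(-7665, Pow(13, Rational(1, 2))), 1261) = Add(1261, Mul(-7665, Pow(13, Rational(1, 2))))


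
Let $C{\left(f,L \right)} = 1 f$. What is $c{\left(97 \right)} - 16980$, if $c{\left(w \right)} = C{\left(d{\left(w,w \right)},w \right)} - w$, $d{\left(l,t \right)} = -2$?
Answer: $-17079$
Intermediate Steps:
$C{\left(f,L \right)} = f$
$c{\left(w \right)} = -2 - w$
$c{\left(97 \right)} - 16980 = \left(-2 - 97\right) - 16980 = -99 - 16980 = -17079$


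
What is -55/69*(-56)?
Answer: 3080/69 ≈ 44.638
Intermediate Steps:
-55/69*(-56) = 3080/69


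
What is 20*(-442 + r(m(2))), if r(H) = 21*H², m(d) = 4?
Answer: -2120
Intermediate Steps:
20*(-442 + r(m(2))) = 20*(-442 + 21*4²) = 20*(-442 + 21*16) = 20*(-442 + 336) = 20*(-106) = -2120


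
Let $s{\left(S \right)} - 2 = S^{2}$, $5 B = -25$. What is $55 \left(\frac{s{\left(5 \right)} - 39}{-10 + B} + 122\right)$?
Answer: $6754$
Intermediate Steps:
$B = -5$ ($B = \frac{1}{5} \left(-25\right) = -5$)
$s{\left(S \right)} = 2 + S^{2}$
$55 \left(\frac{s{\left(5 \right)} - 39}{-10 + B} + 122\right) = 55 \left(\frac{\left(2 + 5^{2}\right) - 39}{-10 - 5} + 122\right) = 55 \left(\frac{\left(2 + 25\right) - 39}{-15} + 122\right) = 55 \left(\left(27 - 39\right) \left(- \frac{1}{15}\right) + 122\right) = 55 \left(\left(-12\right) \left(- \frac{1}{15}\right) + 122\right) = 55 \left(\frac{4}{5} + 122\right) = 55 \cdot \frac{614}{5} = 6754$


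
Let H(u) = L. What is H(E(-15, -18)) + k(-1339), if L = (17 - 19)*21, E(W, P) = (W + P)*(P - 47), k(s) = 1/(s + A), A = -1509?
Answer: -119617/2848 ≈ -42.000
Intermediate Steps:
k(s) = 1/(-1509 + s) (k(s) = 1/(s - 1509) = 1/(-1509 + s))
E(W, P) = (-47 + P)*(P + W) (E(W, P) = (P + W)*(-47 + P) = (-47 + P)*(P + W))
L = -42 (L = -2*21 = -42)
H(u) = -42
H(E(-15, -18)) + k(-1339) = -42 + 1/(-1509 - 1339) = -42 + 1/(-2848) = -42 - 1/2848 = -119617/2848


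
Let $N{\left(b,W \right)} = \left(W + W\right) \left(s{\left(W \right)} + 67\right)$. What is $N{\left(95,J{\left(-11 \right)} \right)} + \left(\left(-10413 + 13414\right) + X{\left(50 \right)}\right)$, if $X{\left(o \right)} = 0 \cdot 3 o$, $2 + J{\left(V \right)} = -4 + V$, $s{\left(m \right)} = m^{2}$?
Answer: $-9103$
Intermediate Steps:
$J{\left(V \right)} = -6 + V$ ($J{\left(V \right)} = -2 + \left(-4 + V\right) = -6 + V$)
$X{\left(o \right)} = 0$ ($X{\left(o \right)} = 0 o = 0$)
$N{\left(b,W \right)} = 2 W \left(67 + W^{2}\right)$ ($N{\left(b,W \right)} = \left(W + W\right) \left(W^{2} + 67\right) = 2 W \left(67 + W^{2}\right)$)
$N{\left(95,J{\left(-11 \right)} \right)} + \left(\left(-10413 + 13414\right) + X{\left(50 \right)}\right) = 2 \left(-6 - 11\right) \left(67 + \left(-6 - 11\right)^{2}\right) + \left(\left(-10413 + 13414\right) + 0\right) = 2 \left(-17\right) \left(67 + \left(-17\right)^{2}\right) + \left(3001 + 0\right) = 2 \left(-17\right) \left(67 + 289\right) + 3001 = 2 \left(-17\right) 356 + 3001 = -12104 + 3001 = -9103$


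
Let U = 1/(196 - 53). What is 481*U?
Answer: 37/11 ≈ 3.3636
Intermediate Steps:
U = 1/143 ≈ 0.0069930
481*U = 481*(1/143) = 37/11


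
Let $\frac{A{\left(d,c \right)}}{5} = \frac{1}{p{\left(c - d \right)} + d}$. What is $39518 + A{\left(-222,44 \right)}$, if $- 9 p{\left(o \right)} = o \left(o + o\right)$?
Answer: $\frac{1134245627}{28702} \approx 39518.0$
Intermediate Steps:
$p{\left(o \right)} = - \frac{2 o^{2}}{9}$ ($p{\left(o \right)} = - \frac{o \left(o + o\right)}{9} = - \frac{o 2 o}{9} = - \frac{2 o^{2}}{9}$)
$A{\left(d,c \right)} = \frac{5}{d - \frac{2 \left(c - d\right)^{2}}{9}}$ ($A{\left(d,c \right)} = \frac{5}{- \frac{2 \left(c - d\right)^{2}}{9} + d} = \frac{5}{d - \frac{2 \left(c - d\right)^{2}}{9}}$)
$39518 + A{\left(-222,44 \right)} = 39518 + \frac{45}{- 2 \left(44 - -222\right)^{2} + 9 \left(-222\right)} = 39518 + \frac{45}{- 2 \left(44 + 222\right)^{2} - 1998} = 39518 + \frac{45}{- 2 \cdot 266^{2} - 1998} = 39518 + \frac{45}{\left(-2\right) 70756 - 1998} = 39518 + \frac{45}{-141512 - 1998} = 39518 + \frac{45}{-143510} = 39518 + 45 \left(- \frac{1}{143510}\right) = 39518 - \frac{9}{28702} = \frac{1134245627}{28702}$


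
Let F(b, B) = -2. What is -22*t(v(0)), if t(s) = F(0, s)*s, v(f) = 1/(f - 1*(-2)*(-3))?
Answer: -22/3 ≈ -7.3333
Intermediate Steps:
v(f) = 1/(-6 + f) (v(f) = 1/(f + 2*(-3)) = 1/(f - 6) = 1/(-6 + f))
t(s) = -2*s
-22*t(v(0)) = -(-44)/(-6 + 0) = -(-44)/(-6) = -(-44)*(-1)/6 = -22*1/3 = -22/3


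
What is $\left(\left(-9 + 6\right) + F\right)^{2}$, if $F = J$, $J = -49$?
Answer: $2704$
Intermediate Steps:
$F = -49$
$\left(\left(-9 + 6\right) + F\right)^{2} = \left(\left(-9 + 6\right) - 49\right)^{2} = \left(-3 - 49\right)^{2} = \left(-52\right)^{2} = 2704$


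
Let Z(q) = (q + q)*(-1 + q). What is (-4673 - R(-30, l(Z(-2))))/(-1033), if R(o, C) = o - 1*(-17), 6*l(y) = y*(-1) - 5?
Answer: 4660/1033 ≈ 4.5111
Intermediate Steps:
Z(q) = 2*q*(-1 + q) (Z(q) = (2*q)*(-1 + q) = 2*q*(-1 + q))
l(y) = -⅚ - y/6 (l(y) = (y*(-1) - 5)/6 = (-y - 5)/6 = (-5 - y)/6 = -⅚ - y/6)
R(o, C) = 17 + o (R(o, C) = o + 17 = 17 + o)
(-4673 - R(-30, l(Z(-2))))/(-1033) = (-4673 - (17 - 30))/(-1033) = (-4673 - 1*(-13))*(-1/1033) = (-4673 + 13)*(-1/1033) = -4660*(-1/1033) = 4660/1033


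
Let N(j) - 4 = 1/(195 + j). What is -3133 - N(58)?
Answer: -793662/253 ≈ -3137.0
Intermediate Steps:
N(j) = 4 + 1/(195 + j)
-3133 - N(58) = -3133 - (781 + 4*58)/(195 + 58) = -3133 - (781 + 232)/253 = -3133 - 1013/253 = -793662/253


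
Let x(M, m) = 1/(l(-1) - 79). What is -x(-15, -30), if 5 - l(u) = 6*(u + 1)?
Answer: 1/74 ≈ 0.013514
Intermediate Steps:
l(u) = -1 - 6*u (l(u) = 5 - 6*(u + 1) = 5 - 6*(1 + u) = 5 - (6 + 6*u) = 5 + (-6 - 6*u) = -1 - 6*u)
x(M, m) = -1/74 (x(M, m) = 1/((-1 - 6*(-1)) - 79) = 1/((-1 + 6) - 79) = 1/(5 - 79) = 1/(-74) = -1/74)
-x(-15, -30) = -1*(-1/74) = 1/74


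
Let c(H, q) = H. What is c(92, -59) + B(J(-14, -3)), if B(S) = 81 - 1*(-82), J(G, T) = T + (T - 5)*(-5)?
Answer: 255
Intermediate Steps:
J(G, T) = 25 - 4*T (J(G, T) = T + (-5 + T)*(-5) = T + (25 - 5*T) = 25 - 4*T)
B(S) = 163 (B(S) = 81 + 82 = 163)
c(92, -59) + B(J(-14, -3)) = 92 + 163 = 255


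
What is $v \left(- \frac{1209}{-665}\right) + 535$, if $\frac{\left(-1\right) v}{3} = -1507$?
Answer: $\frac{5821664}{665} \approx 8754.4$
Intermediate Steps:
$v = 4521$ ($v = \left(-3\right) \left(-1507\right) = 4521$)
$v \left(- \frac{1209}{-665}\right) + 535 = 4521 \left(- \frac{1209}{-665}\right) + 535 = 4521 \left(\left(-1209\right) \left(- \frac{1}{665}\right)\right) + 535 = 4521 \cdot \frac{1209}{665} + 535 = \frac{5465889}{665} + 535 = \frac{5821664}{665}$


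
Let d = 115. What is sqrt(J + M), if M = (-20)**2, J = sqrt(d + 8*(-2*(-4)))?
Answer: sqrt(400 + sqrt(179)) ≈ 20.332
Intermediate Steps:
J = sqrt(179) (J = sqrt(115 + 8*(-2*(-4))) = sqrt(115 + 8*8) = sqrt(115 + 64) = sqrt(179) ≈ 13.379)
M = 400
sqrt(J + M) = sqrt(sqrt(179) + 400) = sqrt(400 + sqrt(179))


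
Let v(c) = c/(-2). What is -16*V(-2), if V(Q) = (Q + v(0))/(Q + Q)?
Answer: -8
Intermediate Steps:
v(c) = -c/2 (v(c) = c*(-½) = -c/2)
V(Q) = ½ (V(Q) = (Q - ½*0)/(Q + Q) = (Q + 0)/((2*Q)) = Q*(1/(2*Q)) = ½)
-16*V(-2) = -16*½ = -8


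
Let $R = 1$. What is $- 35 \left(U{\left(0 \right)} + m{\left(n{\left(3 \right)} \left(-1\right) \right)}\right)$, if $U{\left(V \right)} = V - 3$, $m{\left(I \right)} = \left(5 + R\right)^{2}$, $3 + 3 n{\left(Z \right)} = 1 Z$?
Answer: $-1155$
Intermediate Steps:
$n{\left(Z \right)} = -1 + \frac{Z}{3}$ ($n{\left(Z \right)} = -1 + \frac{1 Z}{3} = -1 + \frac{Z}{3}$)
$m{\left(I \right)} = 36$ ($m{\left(I \right)} = \left(5 + 1\right)^{2} = 6^{2} = 36$)
$U{\left(V \right)} = -3 + V$
$- 35 \left(U{\left(0 \right)} + m{\left(n{\left(3 \right)} \left(-1\right) \right)}\right) = - 35 \left(\left(-3 + 0\right) + 36\right) = - 35 \left(-3 + 36\right) = \left(-35\right) 33 = -1155$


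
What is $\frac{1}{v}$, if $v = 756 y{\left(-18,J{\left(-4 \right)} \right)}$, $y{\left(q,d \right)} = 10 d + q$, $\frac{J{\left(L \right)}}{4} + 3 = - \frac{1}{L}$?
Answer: $- \frac{1}{96768} \approx -1.0334 \cdot 10^{-5}$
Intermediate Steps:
$J{\left(L \right)} = -12 - \frac{4}{L}$ ($J{\left(L \right)} = -12 + 4 \left(- \frac{1}{L}\right) = -12 - \frac{4}{L}$)
$y{\left(q,d \right)} = q + 10 d$
$v = -96768$ ($v = 756 \left(-18 + 10 \left(-12 - \frac{4}{-4}\right)\right) = 756 \left(-18 + 10 \left(-12 - -1\right)\right) = 756 \left(-18 + 10 \left(-12 + 1\right)\right) = 756 \left(-18 + 10 \left(-11\right)\right) = 756 \left(-18 - 110\right) = 756 \left(-128\right) = -96768$)
$\frac{1}{v} = \frac{1}{-96768} = - \frac{1}{96768}$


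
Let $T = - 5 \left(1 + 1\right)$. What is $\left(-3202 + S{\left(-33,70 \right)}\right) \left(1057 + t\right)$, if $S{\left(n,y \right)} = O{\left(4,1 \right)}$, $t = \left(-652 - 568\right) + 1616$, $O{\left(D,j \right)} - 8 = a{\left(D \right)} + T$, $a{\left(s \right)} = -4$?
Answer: $-4661224$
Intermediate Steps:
$T = -10$ ($T = \left(-5\right) 2 = -10$)
$O{\left(D,j \right)} = -6$ ($O{\left(D,j \right)} = 8 - 14 = -6$)
$t = 396$ ($t = -1220 + 1616 = 396$)
$S{\left(n,y \right)} = -6$
$\left(-3202 + S{\left(-33,70 \right)}\right) \left(1057 + t\right) = \left(-3202 - 6\right) \left(1057 + 396\right) = \left(-3208\right) 1453 = -4661224$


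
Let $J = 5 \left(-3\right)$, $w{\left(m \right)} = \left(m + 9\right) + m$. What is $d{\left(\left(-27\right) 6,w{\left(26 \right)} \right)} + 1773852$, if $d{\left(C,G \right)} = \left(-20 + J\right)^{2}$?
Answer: $1775077$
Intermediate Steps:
$w{\left(m \right)} = 9 + 2 m$ ($w{\left(m \right)} = \left(9 + m\right) + m = 9 + 2 m$)
$J = -15$
$d{\left(C,G \right)} = 1225$ ($d{\left(C,G \right)} = \left(-20 - 15\right)^{2} = \left(-35\right)^{2} = 1225$)
$d{\left(\left(-27\right) 6,w{\left(26 \right)} \right)} + 1773852 = 1225 + 1773852 = 1775077$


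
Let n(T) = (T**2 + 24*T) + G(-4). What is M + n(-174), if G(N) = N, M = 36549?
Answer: 62645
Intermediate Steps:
n(T) = -4 + T**2 + 24*T (n(T) = (T**2 + 24*T) - 4 = -4 + T**2 + 24*T)
M + n(-174) = 36549 + (-4 + (-174)**2 + 24*(-174)) = 36549 + (-4 + 30276 - 4176) = 36549 + 26096 = 62645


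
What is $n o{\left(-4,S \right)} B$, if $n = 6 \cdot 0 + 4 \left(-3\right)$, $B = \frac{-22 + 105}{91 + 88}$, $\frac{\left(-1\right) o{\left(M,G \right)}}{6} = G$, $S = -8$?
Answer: $- \frac{47808}{179} \approx -267.08$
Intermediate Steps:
$o{\left(M,G \right)} = - 6 G$
$B = \frac{83}{179} \approx 0.46369$
$n = -12$ ($n = 0 - 12 = -12$)
$n o{\left(-4,S \right)} B = - 12 \left(\left(-6\right) \left(-8\right)\right) \frac{83}{179} = \left(-12\right) 48 \cdot \frac{83}{179} = \left(-576\right) \frac{83}{179} = - \frac{47808}{179}$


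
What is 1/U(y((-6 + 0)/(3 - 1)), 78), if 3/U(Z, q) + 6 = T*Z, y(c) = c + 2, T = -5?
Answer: -⅓ ≈ -0.33333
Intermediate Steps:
y(c) = 2 + c
U(Z, q) = 3/(-6 - 5*Z)
1/U(y((-6 + 0)/(3 - 1)), 78) = 1/(-3/(6 + 5*(2 + (-6 + 0)/(3 - 1)))) = 1/(-3/(6 + 5*(2 - 6/2))) = 1/(-3/(6 + 5*(2 - 6*½))) = 1/(-3/(6 + 5*(2 - 3))) = 1/(-3/(6 + 5*(-1))) = 1/(-3/(6 - 5)) = 1/(-3/1) = 1/(-3*1) = 1/(-3) = -⅓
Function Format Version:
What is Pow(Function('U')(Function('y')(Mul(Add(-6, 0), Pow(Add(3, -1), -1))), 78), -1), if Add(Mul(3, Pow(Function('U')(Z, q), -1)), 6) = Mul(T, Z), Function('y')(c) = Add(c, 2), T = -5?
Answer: Rational(-1, 3) ≈ -0.33333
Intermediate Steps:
Function('y')(c) = Add(2, c)
Function('U')(Z, q) = Mul(3, Pow(Add(-6, Mul(-5, Z)), -1))
Pow(Function('U')(Function('y')(Mul(Add(-6, 0), Pow(Add(3, -1), -1))), 78), -1) = Pow(Mul(-3, Pow(Add(6, Mul(5, Add(2, Mul(Add(-6, 0), Pow(Add(3, -1), -1))))), -1)), -1) = Pow(Mul(-3, Pow(Add(6, Mul(5, Add(2, Mul(-6, Pow(2, -1))))), -1)), -1) = Pow(Mul(-3, Pow(Add(6, Mul(5, Add(2, Mul(-6, Rational(1, 2))))), -1)), -1) = Pow(Mul(-3, Pow(Add(6, Mul(5, Add(2, -3))), -1)), -1) = Pow(Mul(-3, Pow(Add(6, Mul(5, -1)), -1)), -1) = Pow(Mul(-3, Pow(Add(6, -5), -1)), -1) = Pow(Mul(-3, Pow(1, -1)), -1) = Pow(Mul(-3, 1), -1) = Pow(-3, -1) = Rational(-1, 3)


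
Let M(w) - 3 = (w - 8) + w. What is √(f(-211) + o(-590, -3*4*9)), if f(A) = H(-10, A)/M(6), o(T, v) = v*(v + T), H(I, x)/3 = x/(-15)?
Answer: √92352785/35 ≈ 274.57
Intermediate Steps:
H(I, x) = -x/5 (H(I, x) = 3*(x/(-15)) = 3*(x*(-1/15)) = 3*(-x/15) = -x/5)
M(w) = -5 + 2*w (M(w) = 3 + ((w - 8) + w) = 3 + ((-8 + w) + w) = 3 + (-8 + 2*w) = -5 + 2*w)
o(T, v) = v*(T + v)
f(A) = -A/35 (f(A) = (-A/5)/(-5 + 2*6) = (-A/5)/(-5 + 12) = -A/5/7 = -A/5*(⅐) = -A/35)
√(f(-211) + o(-590, -3*4*9)) = √(-1/35*(-211) + (-3*4*9)*(-590 - 3*4*9)) = √(211/35 + (-12*9)*(-590 - 12*9)) = √(211/35 - 108*(-590 - 108)) = √(211/35 - 108*(-698)) = √(211/35 + 75384) = √(2638651/35) = √92352785/35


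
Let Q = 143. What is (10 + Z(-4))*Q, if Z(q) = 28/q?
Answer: 429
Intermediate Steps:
(10 + Z(-4))*Q = (10 + 28/(-4))*143 = (10 + 28*(-¼))*143 = (10 - 7)*143 = 3*143 = 429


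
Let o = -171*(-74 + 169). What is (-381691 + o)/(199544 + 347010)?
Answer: -10472/14383 ≈ -0.72808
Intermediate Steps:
o = -16245 (o = -171*95 = -16245)
(-381691 + o)/(199544 + 347010) = (-381691 - 16245)/(199544 + 347010) = -397936/546554 = -397936*1/546554 = -10472/14383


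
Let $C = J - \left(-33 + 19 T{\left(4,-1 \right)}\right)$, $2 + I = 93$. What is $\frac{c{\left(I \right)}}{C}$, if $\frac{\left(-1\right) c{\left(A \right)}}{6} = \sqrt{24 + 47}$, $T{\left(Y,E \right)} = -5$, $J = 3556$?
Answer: $- \frac{\sqrt{71}}{614} \approx -0.013723$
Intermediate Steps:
$I = 91$ ($I = -2 + 93 = 91$)
$c{\left(A \right)} = - 6 \sqrt{71}$ ($c{\left(A \right)} = - 6 \sqrt{24 + 47} = - 6 \sqrt{71}$)
$C = 3684$ ($C = 3556 - \left(-33 + 19 \left(-5\right)\right) = 3556 - \left(-33 - 95\right) = 3556 - -128 = 3556 + 128 = 3684$)
$\frac{c{\left(I \right)}}{C} = \frac{\left(-6\right) \sqrt{71}}{3684} = - 6 \sqrt{71} \cdot \frac{1}{3684} = - \frac{\sqrt{71}}{614}$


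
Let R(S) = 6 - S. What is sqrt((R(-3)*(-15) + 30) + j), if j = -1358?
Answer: I*sqrt(1463) ≈ 38.249*I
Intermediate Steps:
sqrt((R(-3)*(-15) + 30) + j) = sqrt(((6 - 1*(-3))*(-15) + 30) - 1358) = sqrt(((6 + 3)*(-15) + 30) - 1358) = sqrt((9*(-15) + 30) - 1358) = sqrt((-135 + 30) - 1358) = sqrt(-105 - 1358) = sqrt(-1463) = I*sqrt(1463)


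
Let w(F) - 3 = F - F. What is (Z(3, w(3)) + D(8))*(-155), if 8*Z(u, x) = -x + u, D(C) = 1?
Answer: -155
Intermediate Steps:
w(F) = 3 (w(F) = 3 + (F - F) = 3 + 0 = 3)
Z(u, x) = -x/8 + u/8 (Z(u, x) = (-x + u)/8 = (u - x)/8 = -x/8 + u/8)
(Z(3, w(3)) + D(8))*(-155) = ((-⅛*3 + (⅛)*3) + 1)*(-155) = ((-3/8 + 3/8) + 1)*(-155) = (0 + 1)*(-155) = 1*(-155) = -155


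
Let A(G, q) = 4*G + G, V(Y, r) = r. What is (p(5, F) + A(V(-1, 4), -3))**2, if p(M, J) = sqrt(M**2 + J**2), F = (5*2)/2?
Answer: 450 + 200*sqrt(2) ≈ 732.84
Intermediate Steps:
A(G, q) = 5*G
F = 5 (F = 10*(1/2) = 5)
p(M, J) = sqrt(J**2 + M**2)
(p(5, F) + A(V(-1, 4), -3))**2 = (sqrt(5**2 + 5**2) + 5*4)**2 = (sqrt(25 + 25) + 20)**2 = (sqrt(50) + 20)**2 = (5*sqrt(2) + 20)**2 = (20 + 5*sqrt(2))**2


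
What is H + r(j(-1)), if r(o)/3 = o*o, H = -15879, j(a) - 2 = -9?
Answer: -15732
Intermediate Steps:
j(a) = -7 (j(a) = 2 - 9 = -7)
r(o) = 3*o² (r(o) = 3*(o*o) = 3*o²)
H + r(j(-1)) = -15879 + 3*(-7)² = -15879 + 3*49 = -15879 + 147 = -15732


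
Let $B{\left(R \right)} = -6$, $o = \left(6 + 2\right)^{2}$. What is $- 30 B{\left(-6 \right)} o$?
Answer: $11520$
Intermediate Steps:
$o = 64$ ($o = 8^{2} = 64$)
$- 30 B{\left(-6 \right)} o = \left(-30\right) \left(-6\right) 64 = 180 \cdot 64 = 11520$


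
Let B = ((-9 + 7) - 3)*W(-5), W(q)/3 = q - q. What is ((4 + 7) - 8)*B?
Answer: 0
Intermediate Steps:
W(q) = 0 (W(q) = 3*(q - q) = 3*0 = 0)
B = 0 (B = ((-9 + 7) - 3)*0 = (-2 - 3)*0 = -5*0 = 0)
((4 + 7) - 8)*B = ((4 + 7) - 8)*0 = (11 - 8)*0 = 3*0 = 0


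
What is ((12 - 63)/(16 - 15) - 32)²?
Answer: 6889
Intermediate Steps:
((12 - 63)/(16 - 15) - 32)² = (-51/1 - 32)² = (-51*1 - 32)² = (-51 - 32)² = (-83)² = 6889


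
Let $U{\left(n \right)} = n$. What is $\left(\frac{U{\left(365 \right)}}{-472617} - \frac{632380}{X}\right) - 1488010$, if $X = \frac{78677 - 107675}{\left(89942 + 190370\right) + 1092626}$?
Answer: $\frac{7221143311302325}{253795329} \approx 2.8453 \cdot 10^{7}$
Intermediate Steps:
$X = - \frac{4833}{228823}$ ($X = - \frac{28998}{280312 + 1092626} = - \frac{28998}{1372938} = \left(-28998\right) \frac{1}{1372938} = - \frac{4833}{228823} \approx -0.021121$)
$\left(\frac{U{\left(365 \right)}}{-472617} - \frac{632380}{X}\right) - 1488010 = \left(\frac{365}{-472617} - \frac{632380}{- \frac{4833}{228823}}\right) - 1488010 = \left(365 \left(- \frac{1}{472617}\right) - - \frac{144703088740}{4833}\right) - 1488010 = \left(- \frac{365}{472617} + \frac{144703088740}{4833}\right) - 1488010 = \frac{7598793298807615}{253795329} - 1488010 = \frac{7221143311302325}{253795329}$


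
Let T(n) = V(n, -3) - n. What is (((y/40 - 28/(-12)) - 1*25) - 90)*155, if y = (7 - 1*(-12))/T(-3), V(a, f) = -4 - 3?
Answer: -1678247/96 ≈ -17482.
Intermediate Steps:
V(a, f) = -7
T(n) = -7 - n
y = -19/4 (y = (7 - 1*(-12))/(-7 - 1*(-3)) = (7 + 12)/(-7 + 3) = 19/(-4) = 19*(-1/4) = -19/4 ≈ -4.7500)
(((y/40 - 28/(-12)) - 1*25) - 90)*155 = (((-19/4/40 - 28/(-12)) - 1*25) - 90)*155 = (((-19/4*1/40 - 28*(-1/12)) - 25) - 90)*155 = (((-19/160 + 7/3) - 25) - 90)*155 = ((1063/480 - 25) - 90)*155 = (-10937/480 - 90)*155 = -54137/480*155 = -1678247/96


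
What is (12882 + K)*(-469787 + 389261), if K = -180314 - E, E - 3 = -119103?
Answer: 3891982632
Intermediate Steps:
E = -119100 (E = 3 - 119103 = -119100)
K = -61214 (K = -180314 - 1*(-119100) = -180314 + 119100 = -61214)
(12882 + K)*(-469787 + 389261) = (12882 - 61214)*(-469787 + 389261) = -48332*(-80526) = 3891982632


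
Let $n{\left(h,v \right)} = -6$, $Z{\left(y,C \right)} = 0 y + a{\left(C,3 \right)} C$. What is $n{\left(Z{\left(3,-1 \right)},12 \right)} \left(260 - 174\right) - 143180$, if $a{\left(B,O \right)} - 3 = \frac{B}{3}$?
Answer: $-143696$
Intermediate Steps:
$a{\left(B,O \right)} = 3 + \frac{B}{3}$
$Z{\left(y,C \right)} = C \left(3 + \frac{C}{3}\right)$ ($Z{\left(y,C \right)} = 0 y + \left(3 + \frac{C}{3}\right) C = 0 + C \left(3 + \frac{C}{3}\right) = C \left(3 + \frac{C}{3}\right)$)
$n{\left(Z{\left(3,-1 \right)},12 \right)} \left(260 - 174\right) - 143180 = - 6 \left(260 - 174\right) - 143180 = \left(-6\right) 86 - 143180 = -516 - 143180 = -143696$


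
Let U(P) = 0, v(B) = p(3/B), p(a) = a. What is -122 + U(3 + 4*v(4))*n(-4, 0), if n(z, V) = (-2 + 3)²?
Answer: -122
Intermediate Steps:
n(z, V) = 1 (n(z, V) = 1² = 1)
v(B) = 3/B
-122 + U(3 + 4*v(4))*n(-4, 0) = -122 + 0*1 = -122 + 0 = -122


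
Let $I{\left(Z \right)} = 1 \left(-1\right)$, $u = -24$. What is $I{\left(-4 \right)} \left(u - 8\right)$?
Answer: $32$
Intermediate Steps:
$I{\left(Z \right)} = -1$
$I{\left(-4 \right)} \left(u - 8\right) = - (-24 - 8) = \left(-1\right) \left(-32\right) = 32$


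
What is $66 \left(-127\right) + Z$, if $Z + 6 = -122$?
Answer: $-8510$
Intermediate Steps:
$Z = -128$ ($Z = -6 - 122 = -128$)
$66 \left(-127\right) + Z = 66 \left(-127\right) - 128 = -8382 - 128 = -8510$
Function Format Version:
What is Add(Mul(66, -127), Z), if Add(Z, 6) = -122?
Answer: -8510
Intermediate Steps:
Z = -128 (Z = Add(-6, -122) = -128)
Add(Mul(66, -127), Z) = Add(Mul(66, -127), -128) = Add(-8382, -128) = -8510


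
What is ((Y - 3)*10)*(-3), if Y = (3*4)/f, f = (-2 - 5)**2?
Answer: 4050/49 ≈ 82.653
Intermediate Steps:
f = 49 (f = (-7)**2 = 49)
Y = 12/49 (Y = (3*4)/49 = 12*(1/49) = 12/49 ≈ 0.24490)
((Y - 3)*10)*(-3) = ((12/49 - 3)*10)*(-3) = -135/49*10*(-3) = -1350/49*(-3) = 4050/49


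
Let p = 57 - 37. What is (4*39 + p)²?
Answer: 30976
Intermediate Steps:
p = 20
(4*39 + p)² = (4*39 + 20)² = (156 + 20)² = 176² = 30976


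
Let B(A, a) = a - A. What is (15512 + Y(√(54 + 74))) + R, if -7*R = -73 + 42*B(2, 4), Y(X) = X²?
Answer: 109469/7 ≈ 15638.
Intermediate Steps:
R = -11/7 (R = -(-73 + 42*(4 - 1*2))/7 = -(-73 + 42*(4 - 2))/7 = -(-73 + 42*2)/7 = -(-73 + 84)/7 = -⅐*11 = -11/7 ≈ -1.5714)
(15512 + Y(√(54 + 74))) + R = (15512 + (√(54 + 74))²) - 11/7 = (15512 + (√128)²) - 11/7 = (15512 + (8*√2)²) - 11/7 = (15512 + 128) - 11/7 = 15640 - 11/7 = 109469/7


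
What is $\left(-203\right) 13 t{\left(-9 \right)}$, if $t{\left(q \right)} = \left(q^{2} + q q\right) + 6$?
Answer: $-443352$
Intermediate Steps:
$t{\left(q \right)} = 6 + 2 q^{2}$ ($t{\left(q \right)} = \left(q^{2} + q^{2}\right) + 6 = 2 q^{2} + 6 = 6 + 2 q^{2}$)
$\left(-203\right) 13 t{\left(-9 \right)} = \left(-203\right) 13 \left(6 + 2 \left(-9\right)^{2}\right) = - 2639 \left(6 + 2 \cdot 81\right) = - 2639 \left(6 + 162\right) = \left(-2639\right) 168 = -443352$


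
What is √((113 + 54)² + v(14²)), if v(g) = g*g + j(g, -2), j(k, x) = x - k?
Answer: √66107 ≈ 257.11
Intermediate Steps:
v(g) = -2 + g² - g (v(g) = g*g + (-2 - g) = g² + (-2 - g) = -2 + g² - g)
√((113 + 54)² + v(14²)) = √((113 + 54)² + (-2 + (14²)² - 1*14²)) = √(167² + (-2 + 196² - 1*196)) = √(27889 + (-2 + 38416 - 196)) = √(27889 + 38218) = √66107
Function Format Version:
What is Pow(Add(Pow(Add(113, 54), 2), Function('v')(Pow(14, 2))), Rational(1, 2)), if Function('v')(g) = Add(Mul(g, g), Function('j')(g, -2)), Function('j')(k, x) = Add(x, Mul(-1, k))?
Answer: Pow(66107, Rational(1, 2)) ≈ 257.11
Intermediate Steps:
Function('v')(g) = Add(-2, Pow(g, 2), Mul(-1, g)) (Function('v')(g) = Add(Mul(g, g), Add(-2, Mul(-1, g))) = Add(Pow(g, 2), Add(-2, Mul(-1, g))) = Add(-2, Pow(g, 2), Mul(-1, g)))
Pow(Add(Pow(Add(113, 54), 2), Function('v')(Pow(14, 2))), Rational(1, 2)) = Pow(Add(Pow(Add(113, 54), 2), Add(-2, Pow(Pow(14, 2), 2), Mul(-1, Pow(14, 2)))), Rational(1, 2)) = Pow(Add(Pow(167, 2), Add(-2, Pow(196, 2), Mul(-1, 196))), Rational(1, 2)) = Pow(Add(27889, Add(-2, 38416, -196)), Rational(1, 2)) = Pow(Add(27889, 38218), Rational(1, 2)) = Pow(66107, Rational(1, 2))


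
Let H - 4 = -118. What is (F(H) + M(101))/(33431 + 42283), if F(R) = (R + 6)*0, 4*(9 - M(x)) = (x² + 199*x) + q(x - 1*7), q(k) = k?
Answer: -15179/151428 ≈ -0.10024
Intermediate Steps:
M(x) = 43/4 - 50*x - x²/4 (M(x) = 9 - ((x² + 199*x) + (x - 1*7))/4 = 9 - ((x² + 199*x) + (x - 7))/4 = 9 - ((x² + 199*x) + (-7 + x))/4 = 9 - (-7 + x² + 200*x)/4 = 9 + (7/4 - 50*x - x²/4) = 43/4 - 50*x - x²/4)
H = -114 (H = 4 - 118 = -114)
F(R) = 0 (F(R) = (6 + R)*0 = 0)
(F(H) + M(101))/(33431 + 42283) = (0 + (43/4 - 50*101 - ¼*101²))/(33431 + 42283) = (0 + (43/4 - 5050 - ¼*10201))/75714 = (0 + (43/4 - 5050 - 10201/4))*(1/75714) = (0 - 15179/2)*(1/75714) = -15179/2*1/75714 = -15179/151428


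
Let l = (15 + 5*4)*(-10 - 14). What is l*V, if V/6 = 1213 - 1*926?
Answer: -1446480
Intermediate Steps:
V = 1722 (V = 6*(1213 - 1*926) = 6*(1213 - 926) = 6*287 = 1722)
l = -840 (l = (15 + 20)*(-24) = 35*(-24) = -840)
l*V = -840*1722 = -1446480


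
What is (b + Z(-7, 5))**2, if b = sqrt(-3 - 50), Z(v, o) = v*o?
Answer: (35 - I*sqrt(53))**2 ≈ 1172.0 - 509.61*I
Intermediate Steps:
Z(v, o) = o*v
b = I*sqrt(53) (b = sqrt(-53) = I*sqrt(53) ≈ 7.2801*I)
(b + Z(-7, 5))**2 = (I*sqrt(53) + 5*(-7))**2 = (I*sqrt(53) - 35)**2 = (-35 + I*sqrt(53))**2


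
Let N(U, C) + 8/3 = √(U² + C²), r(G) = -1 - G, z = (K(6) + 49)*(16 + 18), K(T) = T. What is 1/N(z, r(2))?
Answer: 24/31472117 + 9*√3496909/31472117 ≈ 0.00053552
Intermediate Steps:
z = 1870 (z = (6 + 49)*(16 + 18) = 55*34 = 1870)
N(U, C) = -8/3 + √(C² + U²) (N(U, C) = -8/3 + √(U² + C²) = -8/3 + √(C² + U²))
1/N(z, r(2)) = 1/(-8/3 + √((-1 - 1*2)² + 1870²)) = 1/(-8/3 + √((-1 - 2)² + 3496900)) = 1/(-8/3 + √((-3)² + 3496900)) = 1/(-8/3 + √(9 + 3496900)) = 1/(-8/3 + √3496909)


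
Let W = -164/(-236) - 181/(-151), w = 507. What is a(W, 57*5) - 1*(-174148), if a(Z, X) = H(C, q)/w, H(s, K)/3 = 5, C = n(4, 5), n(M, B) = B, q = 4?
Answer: 29431017/169 ≈ 1.7415e+5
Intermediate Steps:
C = 5
H(s, K) = 15 (H(s, K) = 3*5 = 15)
W = 16870/8909 (W = -164*(-1/236) - 181*(-1/151) = 41/59 + 181/151 = 16870/8909 ≈ 1.8936)
a(Z, X) = 5/169 (a(Z, X) = 15/507 = 15*(1/507) = 5/169)
a(W, 57*5) - 1*(-174148) = 5/169 - 1*(-174148) = 5/169 + 174148 = 29431017/169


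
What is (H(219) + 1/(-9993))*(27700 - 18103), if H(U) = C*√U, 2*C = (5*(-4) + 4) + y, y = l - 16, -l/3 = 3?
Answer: -3199/3331 - 393477*√219/2 ≈ -2.9115e+6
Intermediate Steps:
l = -9 (l = -3*3 = -9)
y = -25 (y = -9 - 16 = -25)
C = -41/2 (C = ((5*(-4) + 4) - 25)/2 = ((-20 + 4) - 25)/2 = (-16 - 25)/2 = (½)*(-41) = -41/2 ≈ -20.500)
H(U) = -41*√U/2
(H(219) + 1/(-9993))*(27700 - 18103) = (-41*√219/2 + 1/(-9993))*(27700 - 18103) = (-41*√219/2 - 1/9993)*9597 = (-1/9993 - 41*√219/2)*9597 = -3199/3331 - 393477*√219/2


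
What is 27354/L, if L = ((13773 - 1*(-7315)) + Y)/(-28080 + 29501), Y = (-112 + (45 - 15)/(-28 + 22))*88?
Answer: 19435017/5396 ≈ 3601.7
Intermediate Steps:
Y = -10296 (Y = (-112 + 30/(-6))*88 = (-112 + 30*(-⅙))*88 = (-112 - 5)*88 = -117*88 = -10296)
L = 10792/1421 (L = ((13773 - 1*(-7315)) - 10296)/(-28080 + 29501) = ((13773 + 7315) - 10296)/1421 = (21088 - 10296)*(1/1421) = 10792*(1/1421) = 10792/1421 ≈ 7.5947)
27354/L = 27354/(10792/1421) = 27354*(1421/10792) = 19435017/5396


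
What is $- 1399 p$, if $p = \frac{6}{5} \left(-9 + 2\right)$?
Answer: $\frac{58758}{5} \approx 11752.0$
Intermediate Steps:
$p = - \frac{42}{5}$ ($p = 6 \cdot \frac{1}{5} \left(-7\right) = \frac{6}{5} \left(-7\right) = - \frac{42}{5} \approx -8.4$)
$- 1399 p = \left(-1399\right) \left(- \frac{42}{5}\right) = \frac{58758}{5}$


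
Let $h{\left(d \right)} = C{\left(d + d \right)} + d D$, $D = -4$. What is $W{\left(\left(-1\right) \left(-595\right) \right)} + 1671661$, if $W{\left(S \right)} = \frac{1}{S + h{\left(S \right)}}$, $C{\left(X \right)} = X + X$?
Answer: $\frac{994638296}{595} \approx 1.6717 \cdot 10^{6}$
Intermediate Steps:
$C{\left(X \right)} = 2 X$
$h{\left(d \right)} = 0$ ($h{\left(d \right)} = 2 \left(d + d\right) + d \left(-4\right) = 2 \cdot 2 d - 4 d = 4 d - 4 d = 0$)
$W{\left(S \right)} = \frac{1}{S}$ ($W{\left(S \right)} = \frac{1}{S + 0} = \frac{1}{S}$)
$W{\left(\left(-1\right) \left(-595\right) \right)} + 1671661 = \frac{1}{\left(-1\right) \left(-595\right)} + 1671661 = \frac{1}{595} + 1671661 = \frac{994638296}{595}$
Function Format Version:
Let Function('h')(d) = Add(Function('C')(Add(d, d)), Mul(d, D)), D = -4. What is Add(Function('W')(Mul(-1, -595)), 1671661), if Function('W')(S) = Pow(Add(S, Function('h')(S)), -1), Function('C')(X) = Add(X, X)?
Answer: Rational(994638296, 595) ≈ 1.6717e+6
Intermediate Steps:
Function('C')(X) = Mul(2, X)
Function('h')(d) = 0 (Function('h')(d) = Add(Mul(2, Add(d, d)), Mul(d, -4)) = Add(Mul(2, Mul(2, d)), Mul(-4, d)) = Add(Mul(4, d), Mul(-4, d)) = 0)
Function('W')(S) = Pow(S, -1) (Function('W')(S) = Pow(Add(S, 0), -1) = Pow(S, -1))
Add(Function('W')(Mul(-1, -595)), 1671661) = Add(Pow(Mul(-1, -595), -1), 1671661) = Add(Pow(595, -1), 1671661) = Add(Rational(1, 595), 1671661) = Rational(994638296, 595)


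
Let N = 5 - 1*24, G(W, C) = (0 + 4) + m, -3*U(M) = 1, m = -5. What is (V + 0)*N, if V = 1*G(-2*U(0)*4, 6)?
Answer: 19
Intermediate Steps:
U(M) = -1/3 (U(M) = -1/3*1 = -1/3)
G(W, C) = -1 (G(W, C) = (0 + 4) - 5 = 4 - 5 = -1)
V = -1 (V = 1*(-1) = -1)
N = -19 (N = 5 - 24 = -19)
(V + 0)*N = (-1 + 0)*(-19) = -1*(-19) = 19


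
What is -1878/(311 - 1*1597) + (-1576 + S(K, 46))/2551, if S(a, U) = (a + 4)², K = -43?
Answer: 2360024/1640293 ≈ 1.4388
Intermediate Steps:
S(a, U) = (4 + a)²
-1878/(311 - 1*1597) + (-1576 + S(K, 46))/2551 = -1878/(311 - 1*1597) + (-1576 + (4 - 43)²)/2551 = -1878/(311 - 1597) + (-1576 + (-39)²)*(1/2551) = -1878/(-1286) + (-1576 + 1521)*(1/2551) = -1878*(-1/1286) - 55*1/2551 = 939/643 - 55/2551 = 2360024/1640293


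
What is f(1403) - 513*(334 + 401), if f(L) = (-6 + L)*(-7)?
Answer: -386834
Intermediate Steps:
f(L) = 42 - 7*L
f(1403) - 513*(334 + 401) = (42 - 7*1403) - 513*(334 + 401) = (42 - 9821) - 513*735 = -9779 - 1*377055 = -9779 - 377055 = -386834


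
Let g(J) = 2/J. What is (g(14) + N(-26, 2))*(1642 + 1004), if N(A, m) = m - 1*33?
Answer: -81648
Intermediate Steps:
N(A, m) = -33 + m (N(A, m) = m - 33 = -33 + m)
(g(14) + N(-26, 2))*(1642 + 1004) = (2/14 + (-33 + 2))*(1642 + 1004) = (2*(1/14) - 31)*2646 = (⅐ - 31)*2646 = -216/7*2646 = -81648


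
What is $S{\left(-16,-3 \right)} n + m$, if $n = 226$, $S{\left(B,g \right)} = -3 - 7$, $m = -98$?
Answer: $-2358$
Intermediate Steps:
$S{\left(B,g \right)} = -10$ ($S{\left(B,g \right)} = -3 - 7 = -10$)
$S{\left(-16,-3 \right)} n + m = \left(-10\right) 226 - 98 = -2260 - 98 = -2358$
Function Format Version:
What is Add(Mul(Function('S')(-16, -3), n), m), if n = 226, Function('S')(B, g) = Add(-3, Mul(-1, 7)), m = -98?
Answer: -2358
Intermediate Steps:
Function('S')(B, g) = -10 (Function('S')(B, g) = Add(-3, -7) = -10)
Add(Mul(Function('S')(-16, -3), n), m) = Add(Mul(-10, 226), -98) = Add(-2260, -98) = -2358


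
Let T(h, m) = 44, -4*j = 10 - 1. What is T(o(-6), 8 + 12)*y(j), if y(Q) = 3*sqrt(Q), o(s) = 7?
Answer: 198*I ≈ 198.0*I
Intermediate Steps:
j = -9/4 (j = -(10 - 1)/4 = -1/4*9 = -9/4 ≈ -2.2500)
T(o(-6), 8 + 12)*y(j) = 44*(3*sqrt(-9/4)) = 44*(3*(3*I/2)) = 44*(9*I/2) = 198*I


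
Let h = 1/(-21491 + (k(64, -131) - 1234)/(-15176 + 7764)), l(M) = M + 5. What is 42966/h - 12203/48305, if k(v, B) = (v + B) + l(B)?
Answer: -165300877567171793/179018330 ≈ -9.2337e+8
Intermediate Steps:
l(M) = 5 + M
k(v, B) = 5 + v + 2*B (k(v, B) = (v + B) + (5 + B) = (B + v) + (5 + B) = 5 + v + 2*B)
h = -7412/159289865 (h = 1/(-21491 + ((5 + 64 + 2*(-131)) - 1234)/(-15176 + 7764)) = 1/(-21491 + ((5 + 64 - 262) - 1234)/(-7412)) = 1/(-21491 + (-193 - 1234)*(-1/7412)) = 1/(-21491 - 1427*(-1/7412)) = 1/(-21491 + 1427/7412) = 1/(-159289865/7412) = -7412/159289865 ≈ -4.6531e-5)
42966/h - 12203/48305 = 42966/(-7412/159289865) - 12203/48305 = 42966*(-159289865/7412) - 12203*1/48305 = -3422024169795/3706 - 12203/48305 = -165300877567171793/179018330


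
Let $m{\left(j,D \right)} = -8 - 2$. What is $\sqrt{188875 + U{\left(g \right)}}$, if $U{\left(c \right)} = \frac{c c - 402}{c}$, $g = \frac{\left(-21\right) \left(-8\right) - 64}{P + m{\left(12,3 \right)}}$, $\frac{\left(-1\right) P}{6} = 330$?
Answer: $\frac{11 \sqrt{1087222010810}}{25870} \approx 443.36$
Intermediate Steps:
$P = -1980$ ($P = \left(-6\right) 330 = -1980$)
$m{\left(j,D \right)} = -10$ ($m{\left(j,D \right)} = -8 - 2 = -10$)
$g = - \frac{52}{995}$ ($g = \frac{\left(-21\right) \left(-8\right) - 64}{-1980 - 10} = \frac{168 - 64}{-1990} = 104 \left(- \frac{1}{1990}\right) = - \frac{52}{995} \approx -0.052261$)
$U{\left(c \right)} = \frac{-402 + c^{2}}{c}$ ($U{\left(c \right)} = \frac{c^{2} - 402}{c} = \frac{-402 + c^{2}}{c}$)
$\sqrt{188875 + U{\left(g \right)}} = \sqrt{188875 - \left(\frac{52}{995} + \frac{402}{- \frac{52}{995}}\right)} = \sqrt{188875 - - \frac{198993673}{25870}} = \sqrt{188875 + \left(- \frac{52}{995} + \frac{199995}{26}\right)} = \sqrt{188875 + \frac{198993673}{25870}} = \sqrt{\frac{5085189923}{25870}} = \frac{11 \sqrt{1087222010810}}{25870}$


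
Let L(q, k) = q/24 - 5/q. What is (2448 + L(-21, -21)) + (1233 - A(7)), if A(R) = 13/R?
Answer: 617989/168 ≈ 3678.5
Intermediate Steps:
L(q, k) = -5/q + q/24 (L(q, k) = q*(1/24) - 5/q = q/24 - 5/q = -5/q + q/24)
(2448 + L(-21, -21)) + (1233 - A(7)) = (2448 + (-5/(-21) + (1/24)*(-21))) + (1233 - 13/7) = (2448 + (-5*(-1/21) - 7/8)) + (1233 - 13/7) = (2448 + (5/21 - 7/8)) + (1233 - 1*13/7) = (2448 - 107/168) + (1233 - 13/7) = 411157/168 + 8618/7 = 617989/168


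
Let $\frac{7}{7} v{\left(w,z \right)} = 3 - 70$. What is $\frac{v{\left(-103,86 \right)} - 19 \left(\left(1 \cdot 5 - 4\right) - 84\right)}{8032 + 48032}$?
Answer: $\frac{755}{28032} \approx 0.026933$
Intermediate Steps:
$v{\left(w,z \right)} = -67$ ($v{\left(w,z \right)} = 3 - 70 = -67$)
$\frac{v{\left(-103,86 \right)} - 19 \left(\left(1 \cdot 5 - 4\right) - 84\right)}{8032 + 48032} = \frac{-67 - 19 \left(\left(1 \cdot 5 - 4\right) - 84\right)}{8032 + 48032} = \frac{-67 - 19 \left(\left(5 - 4\right) - 84\right)}{56064} = \left(-67 - 19 \left(1 - 84\right)\right) \frac{1}{56064} = \left(-67 - -1577\right) \frac{1}{56064} = \left(-67 + 1577\right) \frac{1}{56064} = 1510 \cdot \frac{1}{56064} = \frac{755}{28032}$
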